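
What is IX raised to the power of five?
Convert IX (Roman numeral) → 9 (decimal)
Convert five (English words) → 5 (decimal)
Compute 9 ^ 5 = 59049
59049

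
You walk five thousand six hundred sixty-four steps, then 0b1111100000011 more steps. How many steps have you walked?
Convert five thousand six hundred sixty-four (English words) → 5×1000 + 6×100 + 64 = 5664 (decimal)
Convert 0b1111100000011 (binary) → 4096 + 2048 + 1024 + 512 + 256 + 2 + 1 = 7939 (decimal)
Compute 5664 + 7939 = 13603
13603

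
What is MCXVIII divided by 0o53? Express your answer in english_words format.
Convert MCXVIII (Roman numeral) → 1000 + 100 + 10 + 5 + 1 + 1 + 1 = 1118 (decimal)
Convert 0o53 (octal) → 5×8 + 3 = 43 (decimal)
Compute 1118 ÷ 43 = 26
Convert 26 (decimal) → twenty-six (English words)
twenty-six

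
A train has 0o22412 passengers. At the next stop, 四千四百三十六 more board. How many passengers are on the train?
Convert 0o22412 (octal) → 2×4096 + 2×512 + 4×64 + 1×8 + 2 = 9482 (decimal)
Convert 四千四百三十六 (Chinese numeral) → 4×1000 + 4×100 + 3×10 + 6 = 4436 (decimal)
Compute 9482 + 4436 = 13918
13918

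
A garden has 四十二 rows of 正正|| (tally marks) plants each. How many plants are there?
Convert 正正|| (tally marks) → 5 + 5 + 2 = 12 (decimal)
Convert 四十二 (Chinese numeral) → 4×10 + 2 = 42 (decimal)
Compute 12 × 42 = 504
504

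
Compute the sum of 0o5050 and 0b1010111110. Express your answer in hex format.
Convert 0o5050 (octal) → 5×512 + 5×8 = 2600 (decimal)
Convert 0b1010111110 (binary) → 512 + 128 + 32 + 16 + 8 + 4 + 2 = 702 (decimal)
Compute 2600 + 702 = 3302
Convert 3302 (decimal) → 3302 = 12×256 + 14×16 + 6 → 0xCE6 (hexadecimal)
0xCE6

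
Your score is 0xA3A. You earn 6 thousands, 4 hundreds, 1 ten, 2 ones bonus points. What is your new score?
Convert 0xA3A (hexadecimal) → 10×256 + 3×16 + 10 = 2618 (decimal)
Convert 6 thousands, 4 hundreds, 1 ten, 2 ones (place-value notation) → 6×1000 + 4×100 + 1×10 + 2 = 6412 (decimal)
Compute 2618 + 6412 = 9030
9030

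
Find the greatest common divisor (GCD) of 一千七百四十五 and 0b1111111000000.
Convert 一千七百四十五 (Chinese numeral) → 1×1000 + 7×100 + 4×10 + 5 = 1745 (decimal)
Convert 0b1111111000000 (binary) → 4096 + 2048 + 1024 + 512 + 256 + 128 + 64 = 8128 (decimal)
Compute gcd(1745, 8128) = 1
1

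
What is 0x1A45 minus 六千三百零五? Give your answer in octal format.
Convert 0x1A45 (hexadecimal) → 1×4096 + 10×256 + 4×16 + 5 = 6725 (decimal)
Convert 六千三百零五 (Chinese numeral) → 6×1000 + 3×100 + 5 = 6305 (decimal)
Compute 6725 - 6305 = 420
Convert 420 (decimal) → 420 = 6×64 + 4×8 + 4 → 0o644 (octal)
0o644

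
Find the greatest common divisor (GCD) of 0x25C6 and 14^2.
Convert 0x25C6 (hexadecimal) → 2×4096 + 5×256 + 12×16 + 6 = 9670 (decimal)
Convert 14^2 (power) → 196 (decimal)
Compute gcd(9670, 196) = 2
2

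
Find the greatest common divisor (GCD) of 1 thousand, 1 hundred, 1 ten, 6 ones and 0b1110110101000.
Convert 1 thousand, 1 hundred, 1 ten, 6 ones (place-value notation) → 1×1000 + 1×100 + 1×10 + 6 = 1116 (decimal)
Convert 0b1110110101000 (binary) → 4096 + 2048 + 1024 + 256 + 128 + 32 + 8 = 7592 (decimal)
Compute gcd(1116, 7592) = 4
4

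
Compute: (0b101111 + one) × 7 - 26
Convert 0b101111 (binary) → 32 + 8 + 4 + 2 + 1 = 47 (decimal)
Convert one (English words) → 1 (decimal)
Expression in decimal: (47 + 1) × 7 - 26
Parentheses first: 47 + 1 = 48
Multiply: 48 × 7 = 336
Subtract: 336 - 26 = 310
310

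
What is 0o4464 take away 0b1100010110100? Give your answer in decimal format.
Convert 0o4464 (octal) → 4×512 + 4×64 + 6×8 + 4 = 2356 (decimal)
Convert 0b1100010110100 (binary) → 4096 + 2048 + 128 + 32 + 16 + 4 = 6324 (decimal)
Compute 2356 - 6324 = -3968
-3968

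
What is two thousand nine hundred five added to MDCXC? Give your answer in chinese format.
Convert two thousand nine hundred five (English words) → 2×1000 + 9×100 + 5 = 2905 (decimal)
Convert MDCXC (Roman numeral) → 1000 + 500 + 100 + 90 = 1690 (decimal)
Compute 2905 + 1690 = 4595
Convert 4595 (decimal) → 4595 = 4×1000 + 5×100 + 9×10 + 5 → 四千五百九十五 (Chinese numeral)
四千五百九十五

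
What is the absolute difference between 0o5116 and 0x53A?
Convert 0o5116 (octal) → 5×512 + 1×64 + 1×8 + 6 = 2638 (decimal)
Convert 0x53A (hexadecimal) → 5×256 + 3×16 + 10 = 1338 (decimal)
Compute |2638 - 1338| = 1300
1300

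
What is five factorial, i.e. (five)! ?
Convert five (English words) → 5 (decimal)
Compute 5! = 120
120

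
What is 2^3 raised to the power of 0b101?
Convert 2^3 (power) → 8 (decimal)
Convert 0b101 (binary) → 4 + 1 = 5 (decimal)
Compute 8 ^ 5 = 32768
32768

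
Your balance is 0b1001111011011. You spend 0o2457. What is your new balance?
Convert 0b1001111011011 (binary) → 4096 + 512 + 256 + 128 + 64 + 16 + 8 + 2 + 1 = 5083 (decimal)
Convert 0o2457 (octal) → 2×512 + 4×64 + 5×8 + 7 = 1327 (decimal)
Compute 5083 - 1327 = 3756
3756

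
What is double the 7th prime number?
The 7th prime number = 17
Compute 17 × 2 = 34
34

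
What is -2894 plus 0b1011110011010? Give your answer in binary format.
Convert 0b1011110011010 (binary) → 4096 + 1024 + 512 + 256 + 128 + 16 + 8 + 2 = 6042 (decimal)
Compute -2894 + 6042 = 3148
Convert 3148 (decimal) → 3148 = 2048 + 1024 + 64 + 8 + 4 → 0b110001001100 (binary)
0b110001001100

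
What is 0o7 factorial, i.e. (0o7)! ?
Convert 0o7 (octal) → 7 (decimal)
Compute 7! = 5040
5040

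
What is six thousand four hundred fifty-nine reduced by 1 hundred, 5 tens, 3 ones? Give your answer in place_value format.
Convert six thousand four hundred fifty-nine (English words) → 6×1000 + 4×100 + 59 = 6459 (decimal)
Convert 1 hundred, 5 tens, 3 ones (place-value notation) → 1×100 + 5×10 + 3 = 153 (decimal)
Compute 6459 - 153 = 6306
Convert 6306 (decimal) → 6306 = 6×1000 + 3×100 + 6 → 6 thousands, 3 hundreds, 6 ones (place-value notation)
6 thousands, 3 hundreds, 6 ones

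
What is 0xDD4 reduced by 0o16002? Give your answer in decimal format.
Convert 0xDD4 (hexadecimal) → 13×256 + 13×16 + 4 = 3540 (decimal)
Convert 0o16002 (octal) → 1×4096 + 6×512 + 2 = 7170 (decimal)
Compute 3540 - 7170 = -3630
-3630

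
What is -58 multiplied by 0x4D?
Convert 0x4D (hexadecimal) → 4×16 + 13 = 77 (decimal)
Compute -58 × 77 = -4466
-4466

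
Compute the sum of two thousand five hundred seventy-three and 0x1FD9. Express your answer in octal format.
Convert two thousand five hundred seventy-three (English words) → 2×1000 + 5×100 + 73 = 2573 (decimal)
Convert 0x1FD9 (hexadecimal) → 1×4096 + 15×256 + 13×16 + 9 = 8153 (decimal)
Compute 2573 + 8153 = 10726
Convert 10726 (decimal) → 10726 = 2×4096 + 4×512 + 7×64 + 4×8 + 6 → 0o24746 (octal)
0o24746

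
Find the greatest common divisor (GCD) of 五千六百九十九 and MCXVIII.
Convert 五千六百九十九 (Chinese numeral) → 5×1000 + 6×100 + 9×10 + 9 = 5699 (decimal)
Convert MCXVIII (Roman numeral) → 1000 + 100 + 10 + 5 + 1 + 1 + 1 = 1118 (decimal)
Compute gcd(5699, 1118) = 1
1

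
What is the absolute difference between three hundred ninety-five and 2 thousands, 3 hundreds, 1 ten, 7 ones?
Convert three hundred ninety-five (English words) → 3×100 + 95 = 395 (decimal)
Convert 2 thousands, 3 hundreds, 1 ten, 7 ones (place-value notation) → 2×1000 + 3×100 + 1×10 + 7 = 2317 (decimal)
Compute |395 - 2317| = 1922
1922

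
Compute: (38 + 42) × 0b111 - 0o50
Convert 0b111 (binary) → 4 + 2 + 1 = 7 (decimal)
Convert 0o50 (octal) → 5×8 = 40 (decimal)
Expression in decimal: (38 + 42) × 7 - 40
Parentheses first: 38 + 42 = 80
Multiply: 80 × 7 = 560
Subtract: 560 - 40 = 520
520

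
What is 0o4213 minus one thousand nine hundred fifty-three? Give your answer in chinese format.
Convert 0o4213 (octal) → 4×512 + 2×64 + 1×8 + 3 = 2187 (decimal)
Convert one thousand nine hundred fifty-three (English words) → 1×1000 + 9×100 + 53 = 1953 (decimal)
Compute 2187 - 1953 = 234
Convert 234 (decimal) → 234 = 2×100 + 3×10 + 4 → 二百三十四 (Chinese numeral)
二百三十四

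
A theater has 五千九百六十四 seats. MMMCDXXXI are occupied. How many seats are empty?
Convert 五千九百六十四 (Chinese numeral) → 5×1000 + 9×100 + 6×10 + 4 = 5964 (decimal)
Convert MMMCDXXXI (Roman numeral) → 1000 + 1000 + 1000 + 400 + 10 + 10 + 10 + 1 = 3431 (decimal)
Compute 5964 - 3431 = 2533
2533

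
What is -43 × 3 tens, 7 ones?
Convert 3 tens, 7 ones (place-value notation) → 3×10 + 7 = 37 (decimal)
Compute -43 × 37 = -1591
-1591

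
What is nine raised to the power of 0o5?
Convert nine (English words) → 9 (decimal)
Convert 0o5 (octal) → 5 (decimal)
Compute 9 ^ 5 = 59049
59049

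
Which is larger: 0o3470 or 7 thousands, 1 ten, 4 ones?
Convert 0o3470 (octal) → 3×512 + 4×64 + 7×8 = 1848 (decimal)
Convert 7 thousands, 1 ten, 4 ones (place-value notation) → 7×1000 + 1×10 + 4 = 7014 (decimal)
Compare 1848 vs 7014: larger = 7014
7014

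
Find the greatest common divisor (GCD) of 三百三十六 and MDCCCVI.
Convert 三百三十六 (Chinese numeral) → 3×100 + 3×10 + 6 = 336 (decimal)
Convert MDCCCVI (Roman numeral) → 1000 + 500 + 100 + 100 + 100 + 5 + 1 = 1806 (decimal)
Compute gcd(336, 1806) = 42
42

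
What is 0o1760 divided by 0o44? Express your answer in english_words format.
Convert 0o1760 (octal) → 1×512 + 7×64 + 6×8 = 1008 (decimal)
Convert 0o44 (octal) → 4×8 + 4 = 36 (decimal)
Compute 1008 ÷ 36 = 28
Convert 28 (decimal) → twenty-eight (English words)
twenty-eight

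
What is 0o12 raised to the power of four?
Convert 0o12 (octal) → 1×8 + 2 = 10 (decimal)
Convert four (English words) → 4 (decimal)
Compute 10 ^ 4 = 10000
10000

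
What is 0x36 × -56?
Convert 0x36 (hexadecimal) → 3×16 + 6 = 54 (decimal)
Compute 54 × -56 = -3024
-3024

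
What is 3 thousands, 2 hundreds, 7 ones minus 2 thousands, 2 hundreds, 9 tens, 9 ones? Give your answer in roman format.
Convert 3 thousands, 2 hundreds, 7 ones (place-value notation) → 3×1000 + 2×100 + 7 = 3207 (decimal)
Convert 2 thousands, 2 hundreds, 9 tens, 9 ones (place-value notation) → 2×1000 + 2×100 + 9×10 + 9 = 2299 (decimal)
Compute 3207 - 2299 = 908
Convert 908 (decimal) → 908 = 900 + 5 + 1 + 1 + 1 → CMVIII (Roman numeral)
CMVIII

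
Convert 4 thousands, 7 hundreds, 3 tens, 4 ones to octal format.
Convert 4 thousands, 7 hundreds, 3 tens, 4 ones (place-value notation) → 4×1000 + 7×100 + 3×10 + 4 = 4734 (decimal)
Convert 4734 (decimal) → 4734 = 1×4096 + 1×512 + 1×64 + 7×8 + 6 → 0o11176 (octal)
0o11176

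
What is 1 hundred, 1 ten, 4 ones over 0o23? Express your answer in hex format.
Convert 1 hundred, 1 ten, 4 ones (place-value notation) → 1×100 + 1×10 + 4 = 114 (decimal)
Convert 0o23 (octal) → 2×8 + 3 = 19 (decimal)
Compute 114 ÷ 19 = 6
Convert 6 (decimal) → 0x6 (hexadecimal)
0x6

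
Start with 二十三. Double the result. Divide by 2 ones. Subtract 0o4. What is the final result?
Convert 二十三 (Chinese numeral) → 2×10 + 3 = 23 (decimal)
Start: 23
23 × 2 = 46
Convert 2 ones (place-value notation) → 2 (decimal)
46 ÷ 2 = 23
Convert 0o4 (octal) → 4 (decimal)
23 - 4 = 19
19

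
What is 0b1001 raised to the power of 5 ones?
Convert 0b1001 (binary) → 8 + 1 = 9 (decimal)
Convert 5 ones (place-value notation) → 5 (decimal)
Compute 9 ^ 5 = 59049
59049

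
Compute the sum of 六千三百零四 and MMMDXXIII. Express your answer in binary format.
Convert 六千三百零四 (Chinese numeral) → 6×1000 + 3×100 + 4 = 6304 (decimal)
Convert MMMDXXIII (Roman numeral) → 1000 + 1000 + 1000 + 500 + 10 + 10 + 1 + 1 + 1 = 3523 (decimal)
Compute 6304 + 3523 = 9827
Convert 9827 (decimal) → 9827 = 8192 + 1024 + 512 + 64 + 32 + 2 + 1 → 0b10011001100011 (binary)
0b10011001100011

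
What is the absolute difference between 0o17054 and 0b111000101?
Convert 0o17054 (octal) → 1×4096 + 7×512 + 5×8 + 4 = 7724 (decimal)
Convert 0b111000101 (binary) → 256 + 128 + 64 + 4 + 1 = 453 (decimal)
Compute |7724 - 453| = 7271
7271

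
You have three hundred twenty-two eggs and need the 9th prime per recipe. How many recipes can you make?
Convert three hundred twenty-two (English words) → 3×100 + 22 = 322 (decimal)
Convert the 9th prime (prime index) → 23 (decimal)
Compute 322 ÷ 23 = 14
14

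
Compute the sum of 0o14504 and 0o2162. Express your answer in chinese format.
Convert 0o14504 (octal) → 1×4096 + 4×512 + 5×64 + 4 = 6468 (decimal)
Convert 0o2162 (octal) → 2×512 + 1×64 + 6×8 + 2 = 1138 (decimal)
Compute 6468 + 1138 = 7606
Convert 7606 (decimal) → 7606 = 7×1000 + 6×100 + 6 → 七千六百零六 (Chinese numeral)
七千六百零六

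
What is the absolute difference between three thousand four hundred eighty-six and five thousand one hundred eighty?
Convert three thousand four hundred eighty-six (English words) → 3×1000 + 4×100 + 86 = 3486 (decimal)
Convert five thousand one hundred eighty (English words) → 5×1000 + 1×100 + 80 = 5180 (decimal)
Compute |3486 - 5180| = 1694
1694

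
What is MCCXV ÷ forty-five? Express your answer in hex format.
Convert MCCXV (Roman numeral) → 1000 + 100 + 100 + 10 + 5 = 1215 (decimal)
Convert forty-five (English words) → 45 (decimal)
Compute 1215 ÷ 45 = 27
Convert 27 (decimal) → 27 = 1×16 + 11 → 0x1B (hexadecimal)
0x1B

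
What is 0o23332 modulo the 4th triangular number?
Convert 0o23332 (octal) → 2×4096 + 3×512 + 3×64 + 3×8 + 2 = 9946 (decimal)
Convert the 4th triangular number (triangular index) → 4×5/2 = 10 (decimal)
Compute 9946 mod 10 = 6
6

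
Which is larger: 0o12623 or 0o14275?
Convert 0o12623 (octal) → 1×4096 + 2×512 + 6×64 + 2×8 + 3 = 5523 (decimal)
Convert 0o14275 (octal) → 1×4096 + 4×512 + 2×64 + 7×8 + 5 = 6333 (decimal)
Compare 5523 vs 6333: larger = 6333
6333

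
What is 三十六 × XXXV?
Convert 三十六 (Chinese numeral) → 3×10 + 6 = 36 (decimal)
Convert XXXV (Roman numeral) → 10 + 10 + 10 + 5 = 35 (decimal)
Compute 36 × 35 = 1260
1260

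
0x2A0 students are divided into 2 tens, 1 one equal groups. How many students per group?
Convert 0x2A0 (hexadecimal) → 2×256 + 10×16 = 672 (decimal)
Convert 2 tens, 1 one (place-value notation) → 2×10 + 1 = 21 (decimal)
Compute 672 ÷ 21 = 32
32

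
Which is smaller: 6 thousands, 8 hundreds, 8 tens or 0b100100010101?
Convert 6 thousands, 8 hundreds, 8 tens (place-value notation) → 6×1000 + 8×100 + 8×10 = 6880 (decimal)
Convert 0b100100010101 (binary) → 2048 + 256 + 16 + 4 + 1 = 2325 (decimal)
Compare 6880 vs 2325: smaller = 2325
2325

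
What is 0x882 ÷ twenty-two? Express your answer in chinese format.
Convert 0x882 (hexadecimal) → 8×256 + 8×16 + 2 = 2178 (decimal)
Convert twenty-two (English words) → 22 (decimal)
Compute 2178 ÷ 22 = 99
Convert 99 (decimal) → 99 = 9×10 + 9 → 九十九 (Chinese numeral)
九十九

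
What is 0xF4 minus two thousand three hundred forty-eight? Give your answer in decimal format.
Convert 0xF4 (hexadecimal) → 15×16 + 4 = 244 (decimal)
Convert two thousand three hundred forty-eight (English words) → 2×1000 + 3×100 + 48 = 2348 (decimal)
Compute 244 - 2348 = -2104
-2104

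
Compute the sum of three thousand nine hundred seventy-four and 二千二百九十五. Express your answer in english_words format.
Convert three thousand nine hundred seventy-four (English words) → 3×1000 + 9×100 + 74 = 3974 (decimal)
Convert 二千二百九十五 (Chinese numeral) → 2×1000 + 2×100 + 9×10 + 5 = 2295 (decimal)
Compute 3974 + 2295 = 6269
Convert 6269 (decimal) → 6269 = 6×1000 + 2×100 + 69 → six thousand two hundred sixty-nine (English words)
six thousand two hundred sixty-nine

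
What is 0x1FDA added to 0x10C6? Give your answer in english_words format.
Convert 0x1FDA (hexadecimal) → 1×4096 + 15×256 + 13×16 + 10 = 8154 (decimal)
Convert 0x10C6 (hexadecimal) → 1×4096 + 12×16 + 6 = 4294 (decimal)
Compute 8154 + 4294 = 12448
Convert 12448 (decimal) → 12448 = 12×1000 + 4×100 + 48 → twelve thousand four hundred forty-eight (English words)
twelve thousand four hundred forty-eight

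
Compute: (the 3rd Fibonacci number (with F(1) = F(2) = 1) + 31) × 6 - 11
Convert the 3rd Fibonacci number (with F(1) = F(2) = 1) (Fibonacci index) → 1, 1, 2 → 2 (decimal)
Expression in decimal: (2 + 31) × 6 - 11
Parentheses first: 2 + 31 = 33
Multiply: 33 × 6 = 198
Subtract: 198 - 11 = 187
187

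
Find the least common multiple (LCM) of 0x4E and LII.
Convert 0x4E (hexadecimal) → 4×16 + 14 = 78 (decimal)
Convert LII (Roman numeral) → 50 + 1 + 1 = 52 (decimal)
Compute lcm(78, 52) = 156
156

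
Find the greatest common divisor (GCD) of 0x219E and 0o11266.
Convert 0x219E (hexadecimal) → 2×4096 + 1×256 + 9×16 + 14 = 8606 (decimal)
Convert 0o11266 (octal) → 1×4096 + 1×512 + 2×64 + 6×8 + 6 = 4790 (decimal)
Compute gcd(8606, 4790) = 2
2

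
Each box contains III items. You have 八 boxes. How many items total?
Convert III (Roman numeral) → 1 + 1 + 1 = 3 (decimal)
Convert 八 (Chinese numeral) → 8 (decimal)
Compute 3 × 8 = 24
24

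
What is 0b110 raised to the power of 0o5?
Convert 0b110 (binary) → 4 + 2 = 6 (decimal)
Convert 0o5 (octal) → 5 (decimal)
Compute 6 ^ 5 = 7776
7776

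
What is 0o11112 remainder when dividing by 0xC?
Convert 0o11112 (octal) → 1×4096 + 1×512 + 1×64 + 1×8 + 2 = 4682 (decimal)
Convert 0xC (hexadecimal) → 12 (decimal)
Compute 4682 mod 12 = 2
2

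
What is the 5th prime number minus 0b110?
The 5th prime number = 11
Convert 0b110 (binary) → 4 + 2 = 6 (decimal)
Compute 11 - 6 = 5
5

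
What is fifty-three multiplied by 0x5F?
Convert fifty-three (English words) → 53 (decimal)
Convert 0x5F (hexadecimal) → 5×16 + 15 = 95 (decimal)
Compute 53 × 95 = 5035
5035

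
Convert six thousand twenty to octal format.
Convert six thousand twenty (English words) → 6×1000 + 20 = 6020 (decimal)
Convert 6020 (decimal) → 6020 = 1×4096 + 3×512 + 6×64 + 4 → 0o13604 (octal)
0o13604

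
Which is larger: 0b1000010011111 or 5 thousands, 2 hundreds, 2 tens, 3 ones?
Convert 0b1000010011111 (binary) → 4096 + 128 + 16 + 8 + 4 + 2 + 1 = 4255 (decimal)
Convert 5 thousands, 2 hundreds, 2 tens, 3 ones (place-value notation) → 5×1000 + 2×100 + 2×10 + 3 = 5223 (decimal)
Compare 4255 vs 5223: larger = 5223
5223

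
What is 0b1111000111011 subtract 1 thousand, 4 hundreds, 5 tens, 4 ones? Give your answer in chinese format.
Convert 0b1111000111011 (binary) → 4096 + 2048 + 1024 + 512 + 32 + 16 + 8 + 2 + 1 = 7739 (decimal)
Convert 1 thousand, 4 hundreds, 5 tens, 4 ones (place-value notation) → 1×1000 + 4×100 + 5×10 + 4 = 1454 (decimal)
Compute 7739 - 1454 = 6285
Convert 6285 (decimal) → 6285 = 6×1000 + 2×100 + 8×10 + 5 → 六千二百八十五 (Chinese numeral)
六千二百八十五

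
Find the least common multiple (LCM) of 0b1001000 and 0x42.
Convert 0b1001000 (binary) → 64 + 8 = 72 (decimal)
Convert 0x42 (hexadecimal) → 4×16 + 2 = 66 (decimal)
Compute lcm(72, 66) = 792
792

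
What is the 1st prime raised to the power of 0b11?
Convert the 1st prime (prime index) → 2 (decimal)
Convert 0b11 (binary) → 2 + 1 = 3 (decimal)
Compute 2 ^ 3 = 8
8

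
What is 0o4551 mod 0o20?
Convert 0o4551 (octal) → 4×512 + 5×64 + 5×8 + 1 = 2409 (decimal)
Convert 0o20 (octal) → 2×8 = 16 (decimal)
Compute 2409 mod 16 = 9
9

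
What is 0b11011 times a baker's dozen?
Convert 0b11011 (binary) → 16 + 8 + 2 + 1 = 27 (decimal)
Convert a baker's dozen (colloquial) → 13 (decimal)
Compute 27 × 13 = 351
351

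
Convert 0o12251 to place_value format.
Convert 0o12251 (octal) → 1×4096 + 2×512 + 2×64 + 5×8 + 1 = 5289 (decimal)
Convert 5289 (decimal) → 5289 = 5×1000 + 2×100 + 8×10 + 9 → 5 thousands, 2 hundreds, 8 tens, 9 ones (place-value notation)
5 thousands, 2 hundreds, 8 tens, 9 ones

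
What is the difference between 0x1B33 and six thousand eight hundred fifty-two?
Convert 0x1B33 (hexadecimal) → 1×4096 + 11×256 + 3×16 + 3 = 6963 (decimal)
Convert six thousand eight hundred fifty-two (English words) → 6×1000 + 8×100 + 52 = 6852 (decimal)
Difference: |6963 - 6852| = 111
111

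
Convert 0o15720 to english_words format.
Convert 0o15720 (octal) → 1×4096 + 5×512 + 7×64 + 2×8 = 7120 (decimal)
Convert 7120 (decimal) → 7120 = 7×1000 + 1×100 + 20 → seven thousand one hundred twenty (English words)
seven thousand one hundred twenty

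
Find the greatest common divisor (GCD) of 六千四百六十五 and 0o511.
Convert 六千四百六十五 (Chinese numeral) → 6×1000 + 4×100 + 6×10 + 5 = 6465 (decimal)
Convert 0o511 (octal) → 5×64 + 1×8 + 1 = 329 (decimal)
Compute gcd(6465, 329) = 1
1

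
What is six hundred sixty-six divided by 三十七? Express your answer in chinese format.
Convert six hundred sixty-six (English words) → 6×100 + 66 = 666 (decimal)
Convert 三十七 (Chinese numeral) → 3×10 + 7 = 37 (decimal)
Compute 666 ÷ 37 = 18
Convert 18 (decimal) → 18 = 1×10 + 8 → 十八 (Chinese numeral)
十八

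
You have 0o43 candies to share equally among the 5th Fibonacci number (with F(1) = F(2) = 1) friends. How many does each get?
Convert 0o43 (octal) → 4×8 + 3 = 35 (decimal)
Convert the 5th Fibonacci number (with F(1) = F(2) = 1) (Fibonacci index) → 1, 1, 2, 3, 5 → 5 (decimal)
Compute 35 ÷ 5 = 7
7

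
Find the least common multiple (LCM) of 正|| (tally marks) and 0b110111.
Convert 正|| (tally marks) → 5 + 2 = 7 (decimal)
Convert 0b110111 (binary) → 32 + 16 + 4 + 2 + 1 = 55 (decimal)
Compute lcm(7, 55) = 385
385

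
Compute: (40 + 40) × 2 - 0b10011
Convert 0b10011 (binary) → 16 + 2 + 1 = 19 (decimal)
Expression in decimal: (40 + 40) × 2 - 19
Parentheses first: 40 + 40 = 80
Multiply: 80 × 2 = 160
Subtract: 160 - 19 = 141
141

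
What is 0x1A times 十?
Convert 0x1A (hexadecimal) → 1×16 + 10 = 26 (decimal)
Convert 十 (Chinese numeral) → 1×10 = 10 (decimal)
Compute 26 × 10 = 260
260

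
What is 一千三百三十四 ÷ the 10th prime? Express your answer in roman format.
Convert 一千三百三十四 (Chinese numeral) → 1×1000 + 3×100 + 3×10 + 4 = 1334 (decimal)
Convert the 10th prime (prime index) → 29 (decimal)
Compute 1334 ÷ 29 = 46
Convert 46 (decimal) → 46 = 40 + 5 + 1 → XLVI (Roman numeral)
XLVI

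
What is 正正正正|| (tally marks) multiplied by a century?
Convert 正正正正|| (tally marks) → 5 + 5 + 5 + 5 + 2 = 22 (decimal)
Convert a century (colloquial) → 100 (decimal)
Compute 22 × 100 = 2200
2200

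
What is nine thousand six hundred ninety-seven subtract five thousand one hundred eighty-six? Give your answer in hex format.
Convert nine thousand six hundred ninety-seven (English words) → 9×1000 + 6×100 + 97 = 9697 (decimal)
Convert five thousand one hundred eighty-six (English words) → 5×1000 + 1×100 + 86 = 5186 (decimal)
Compute 9697 - 5186 = 4511
Convert 4511 (decimal) → 4511 = 1×4096 + 1×256 + 9×16 + 15 → 0x119F (hexadecimal)
0x119F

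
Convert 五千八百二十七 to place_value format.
Convert 五千八百二十七 (Chinese numeral) → 5×1000 + 8×100 + 2×10 + 7 = 5827 (decimal)
Convert 5827 (decimal) → 5827 = 5×1000 + 8×100 + 2×10 + 7 → 5 thousands, 8 hundreds, 2 tens, 7 ones (place-value notation)
5 thousands, 8 hundreds, 2 tens, 7 ones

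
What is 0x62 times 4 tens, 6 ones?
Convert 0x62 (hexadecimal) → 6×16 + 2 = 98 (decimal)
Convert 4 tens, 6 ones (place-value notation) → 4×10 + 6 = 46 (decimal)
Compute 98 × 46 = 4508
4508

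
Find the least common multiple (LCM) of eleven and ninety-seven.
Convert eleven (English words) → 11 (decimal)
Convert ninety-seven (English words) → 97 (decimal)
Compute lcm(11, 97) = 1067
1067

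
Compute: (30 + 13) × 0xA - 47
Convert 0xA (hexadecimal) → 10 (decimal)
Expression in decimal: (30 + 13) × 10 - 47
Parentheses first: 30 + 13 = 43
Multiply: 43 × 10 = 430
Subtract: 430 - 47 = 383
383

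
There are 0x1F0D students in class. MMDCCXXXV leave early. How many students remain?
Convert 0x1F0D (hexadecimal) → 1×4096 + 15×256 + 13 = 7949 (decimal)
Convert MMDCCXXXV (Roman numeral) → 1000 + 1000 + 500 + 100 + 100 + 10 + 10 + 10 + 5 = 2735 (decimal)
Compute 7949 - 2735 = 5214
5214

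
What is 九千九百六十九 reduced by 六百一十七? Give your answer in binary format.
Convert 九千九百六十九 (Chinese numeral) → 9×1000 + 9×100 + 6×10 + 9 = 9969 (decimal)
Convert 六百一十七 (Chinese numeral) → 6×100 + 1×10 + 7 = 617 (decimal)
Compute 9969 - 617 = 9352
Convert 9352 (decimal) → 9352 = 8192 + 1024 + 128 + 8 → 0b10010010001000 (binary)
0b10010010001000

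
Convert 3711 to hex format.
Convert 3711 (decimal) → 3711 = 14×256 + 7×16 + 15 → 0xE7F (hexadecimal)
0xE7F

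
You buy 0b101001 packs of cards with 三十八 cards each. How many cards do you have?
Convert 三十八 (Chinese numeral) → 3×10 + 8 = 38 (decimal)
Convert 0b101001 (binary) → 32 + 8 + 1 = 41 (decimal)
Compute 38 × 41 = 1558
1558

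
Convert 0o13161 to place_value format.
Convert 0o13161 (octal) → 1×4096 + 3×512 + 1×64 + 6×8 + 1 = 5745 (decimal)
Convert 5745 (decimal) → 5745 = 5×1000 + 7×100 + 4×10 + 5 → 5 thousands, 7 hundreds, 4 tens, 5 ones (place-value notation)
5 thousands, 7 hundreds, 4 tens, 5 ones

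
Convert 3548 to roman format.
Convert 3548 (decimal) → 3548 = 1000 + 1000 + 1000 + 500 + 40 + 5 + 1 + 1 + 1 → MMMDXLVIII (Roman numeral)
MMMDXLVIII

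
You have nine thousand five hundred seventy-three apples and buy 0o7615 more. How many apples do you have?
Convert nine thousand five hundred seventy-three (English words) → 9×1000 + 5×100 + 73 = 9573 (decimal)
Convert 0o7615 (octal) → 7×512 + 6×64 + 1×8 + 5 = 3981 (decimal)
Compute 9573 + 3981 = 13554
13554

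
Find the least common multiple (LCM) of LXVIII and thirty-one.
Convert LXVIII (Roman numeral) → 50 + 10 + 5 + 1 + 1 + 1 = 68 (decimal)
Convert thirty-one (English words) → 31 (decimal)
Compute lcm(68, 31) = 2108
2108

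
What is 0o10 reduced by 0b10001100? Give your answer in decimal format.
Convert 0o10 (octal) → 1×8 = 8 (decimal)
Convert 0b10001100 (binary) → 128 + 8 + 4 = 140 (decimal)
Compute 8 - 140 = -132
-132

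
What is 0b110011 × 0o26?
Convert 0b110011 (binary) → 32 + 16 + 2 + 1 = 51 (decimal)
Convert 0o26 (octal) → 2×8 + 6 = 22 (decimal)
Compute 51 × 22 = 1122
1122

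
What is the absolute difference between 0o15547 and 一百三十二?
Convert 0o15547 (octal) → 1×4096 + 5×512 + 5×64 + 4×8 + 7 = 7015 (decimal)
Convert 一百三十二 (Chinese numeral) → 1×100 + 3×10 + 2 = 132 (decimal)
Compute |7015 - 132| = 6883
6883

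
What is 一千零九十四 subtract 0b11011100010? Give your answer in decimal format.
Convert 一千零九十四 (Chinese numeral) → 1×1000 + 9×10 + 4 = 1094 (decimal)
Convert 0b11011100010 (binary) → 1024 + 512 + 128 + 64 + 32 + 2 = 1762 (decimal)
Compute 1094 - 1762 = -668
-668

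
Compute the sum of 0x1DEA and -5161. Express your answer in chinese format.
Convert 0x1DEA (hexadecimal) → 1×4096 + 13×256 + 14×16 + 10 = 7658 (decimal)
Compute 7658 + -5161 = 2497
Convert 2497 (decimal) → 2497 = 2×1000 + 4×100 + 9×10 + 7 → 二千四百九十七 (Chinese numeral)
二千四百九十七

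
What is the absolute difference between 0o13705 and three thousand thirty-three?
Convert 0o13705 (octal) → 1×4096 + 3×512 + 7×64 + 5 = 6085 (decimal)
Convert three thousand thirty-three (English words) → 3×1000 + 33 = 3033 (decimal)
Compute |6085 - 3033| = 3052
3052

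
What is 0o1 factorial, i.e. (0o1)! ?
Convert 0o1 (octal) → 1 (decimal)
Compute 1! = 1
1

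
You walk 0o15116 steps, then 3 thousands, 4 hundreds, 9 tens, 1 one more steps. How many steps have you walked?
Convert 0o15116 (octal) → 1×4096 + 5×512 + 1×64 + 1×8 + 6 = 6734 (decimal)
Convert 3 thousands, 4 hundreds, 9 tens, 1 one (place-value notation) → 3×1000 + 4×100 + 9×10 + 1 = 3491 (decimal)
Compute 6734 + 3491 = 10225
10225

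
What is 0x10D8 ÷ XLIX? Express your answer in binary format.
Convert 0x10D8 (hexadecimal) → 1×4096 + 13×16 + 8 = 4312 (decimal)
Convert XLIX (Roman numeral) → 40 + 9 = 49 (decimal)
Compute 4312 ÷ 49 = 88
Convert 88 (decimal) → 88 = 64 + 16 + 8 → 0b1011000 (binary)
0b1011000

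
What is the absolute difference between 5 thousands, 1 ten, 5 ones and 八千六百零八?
Convert 5 thousands, 1 ten, 5 ones (place-value notation) → 5×1000 + 1×10 + 5 = 5015 (decimal)
Convert 八千六百零八 (Chinese numeral) → 8×1000 + 6×100 + 8 = 8608 (decimal)
Compute |5015 - 8608| = 3593
3593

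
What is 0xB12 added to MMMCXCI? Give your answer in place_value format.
Convert 0xB12 (hexadecimal) → 11×256 + 1×16 + 2 = 2834 (decimal)
Convert MMMCXCI (Roman numeral) → 1000 + 1000 + 1000 + 100 + 90 + 1 = 3191 (decimal)
Compute 2834 + 3191 = 6025
Convert 6025 (decimal) → 6025 = 6×1000 + 2×10 + 5 → 6 thousands, 2 tens, 5 ones (place-value notation)
6 thousands, 2 tens, 5 ones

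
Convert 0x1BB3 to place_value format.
Convert 0x1BB3 (hexadecimal) → 1×4096 + 11×256 + 11×16 + 3 = 7091 (decimal)
Convert 7091 (decimal) → 7091 = 7×1000 + 9×10 + 1 → 7 thousands, 9 tens, 1 one (place-value notation)
7 thousands, 9 tens, 1 one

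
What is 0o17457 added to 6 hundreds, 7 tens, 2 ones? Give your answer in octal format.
Convert 0o17457 (octal) → 1×4096 + 7×512 + 4×64 + 5×8 + 7 = 7983 (decimal)
Convert 6 hundreds, 7 tens, 2 ones (place-value notation) → 6×100 + 7×10 + 2 = 672 (decimal)
Compute 7983 + 672 = 8655
Convert 8655 (decimal) → 8655 = 2×4096 + 7×64 + 1×8 + 7 → 0o20717 (octal)
0o20717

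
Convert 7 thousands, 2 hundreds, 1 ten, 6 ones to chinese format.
Convert 7 thousands, 2 hundreds, 1 ten, 6 ones (place-value notation) → 7×1000 + 2×100 + 1×10 + 6 = 7216 (decimal)
Convert 7216 (decimal) → 7216 = 7×1000 + 2×100 + 1×10 + 6 → 七千二百一十六 (Chinese numeral)
七千二百一十六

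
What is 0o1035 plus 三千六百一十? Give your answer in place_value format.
Convert 0o1035 (octal) → 1×512 + 3×8 + 5 = 541 (decimal)
Convert 三千六百一十 (Chinese numeral) → 3×1000 + 6×100 + 1×10 = 3610 (decimal)
Compute 541 + 3610 = 4151
Convert 4151 (decimal) → 4151 = 4×1000 + 1×100 + 5×10 + 1 → 4 thousands, 1 hundred, 5 tens, 1 one (place-value notation)
4 thousands, 1 hundred, 5 tens, 1 one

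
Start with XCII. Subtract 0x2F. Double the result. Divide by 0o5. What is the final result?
Convert XCII (Roman numeral) → 90 + 1 + 1 = 92 (decimal)
Start: 92
Convert 0x2F (hexadecimal) → 2×16 + 15 = 47 (decimal)
92 - 47 = 45
45 × 2 = 90
Convert 0o5 (octal) → 5 (decimal)
90 ÷ 5 = 18
18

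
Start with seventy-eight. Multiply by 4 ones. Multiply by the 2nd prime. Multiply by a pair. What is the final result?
Convert seventy-eight (English words) → 78 (decimal)
Start: 78
Convert 4 ones (place-value notation) → 4 (decimal)
78 × 4 = 312
Convert the 2nd prime (prime index) → 3 (decimal)
312 × 3 = 936
Convert a pair (colloquial) → 2 (decimal)
936 × 2 = 1872
1872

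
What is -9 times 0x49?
Convert 0x49 (hexadecimal) → 4×16 + 9 = 73 (decimal)
Compute -9 × 73 = -657
-657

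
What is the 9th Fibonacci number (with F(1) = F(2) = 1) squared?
The 9th Fibonacci number (with F(1) = F(2) = 1): 1, 1, 2, 3, 5, 8, 13, 21, 34 → 34
Compute 34² = 34 × 34 = 1156
1156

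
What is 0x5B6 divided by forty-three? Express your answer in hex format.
Convert 0x5B6 (hexadecimal) → 5×256 + 11×16 + 6 = 1462 (decimal)
Convert forty-three (English words) → 43 (decimal)
Compute 1462 ÷ 43 = 34
Convert 34 (decimal) → 34 = 2×16 + 2 → 0x22 (hexadecimal)
0x22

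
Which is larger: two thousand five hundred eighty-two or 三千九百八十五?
Convert two thousand five hundred eighty-two (English words) → 2×1000 + 5×100 + 82 = 2582 (decimal)
Convert 三千九百八十五 (Chinese numeral) → 3×1000 + 9×100 + 8×10 + 5 = 3985 (decimal)
Compare 2582 vs 3985: larger = 3985
3985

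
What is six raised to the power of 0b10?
Convert six (English words) → 6 (decimal)
Convert 0b10 (binary) → 2 (decimal)
Compute 6 ^ 2 = 36
36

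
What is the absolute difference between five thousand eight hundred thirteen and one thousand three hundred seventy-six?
Convert five thousand eight hundred thirteen (English words) → 5×1000 + 8×100 + 13 = 5813 (decimal)
Convert one thousand three hundred seventy-six (English words) → 1×1000 + 3×100 + 76 = 1376 (decimal)
Compute |5813 - 1376| = 4437
4437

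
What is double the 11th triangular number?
The 11th triangular number = 11×12/2 = 66
Compute 66 × 2 = 132
132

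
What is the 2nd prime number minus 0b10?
The 2nd prime number = 3
Convert 0b10 (binary) → 2 (decimal)
Compute 3 - 2 = 1
1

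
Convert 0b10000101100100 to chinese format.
Convert 0b10000101100100 (binary) → 8192 + 256 + 64 + 32 + 4 = 8548 (decimal)
Convert 8548 (decimal) → 8548 = 8×1000 + 5×100 + 4×10 + 8 → 八千五百四十八 (Chinese numeral)
八千五百四十八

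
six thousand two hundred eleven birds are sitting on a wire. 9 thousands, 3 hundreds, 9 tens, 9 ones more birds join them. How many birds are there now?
Convert six thousand two hundred eleven (English words) → 6×1000 + 2×100 + 11 = 6211 (decimal)
Convert 9 thousands, 3 hundreds, 9 tens, 9 ones (place-value notation) → 9×1000 + 3×100 + 9×10 + 9 = 9399 (decimal)
Compute 6211 + 9399 = 15610
15610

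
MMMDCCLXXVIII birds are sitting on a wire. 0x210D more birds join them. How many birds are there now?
Convert MMMDCCLXXVIII (Roman numeral) → 1000 + 1000 + 1000 + 500 + 100 + 100 + 50 + 10 + 10 + 5 + 1 + 1 + 1 = 3778 (decimal)
Convert 0x210D (hexadecimal) → 2×4096 + 1×256 + 13 = 8461 (decimal)
Compute 3778 + 8461 = 12239
12239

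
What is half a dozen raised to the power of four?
Convert half a dozen (colloquial) → 6 (decimal)
Convert four (English words) → 4 (decimal)
Compute 6 ^ 4 = 1296
1296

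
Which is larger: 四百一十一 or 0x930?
Convert 四百一十一 (Chinese numeral) → 4×100 + 1×10 + 1 = 411 (decimal)
Convert 0x930 (hexadecimal) → 9×256 + 3×16 = 2352 (decimal)
Compare 411 vs 2352: larger = 2352
2352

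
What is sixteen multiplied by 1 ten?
Convert sixteen (English words) → 16 (decimal)
Convert 1 ten (place-value notation) → 1×10 = 10 (decimal)
Compute 16 × 10 = 160
160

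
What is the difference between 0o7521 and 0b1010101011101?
Convert 0o7521 (octal) → 7×512 + 5×64 + 2×8 + 1 = 3921 (decimal)
Convert 0b1010101011101 (binary) → 4096 + 1024 + 256 + 64 + 16 + 8 + 4 + 1 = 5469 (decimal)
Difference: |3921 - 5469| = 1548
1548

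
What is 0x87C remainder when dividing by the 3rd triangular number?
Convert 0x87C (hexadecimal) → 8×256 + 7×16 + 12 = 2172 (decimal)
Convert the 3rd triangular number (triangular index) → 3×4/2 = 6 (decimal)
Compute 2172 mod 6 = 0
0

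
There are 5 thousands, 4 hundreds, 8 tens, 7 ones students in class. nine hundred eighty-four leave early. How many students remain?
Convert 5 thousands, 4 hundreds, 8 tens, 7 ones (place-value notation) → 5×1000 + 4×100 + 8×10 + 7 = 5487 (decimal)
Convert nine hundred eighty-four (English words) → 9×100 + 84 = 984 (decimal)
Compute 5487 - 984 = 4503
4503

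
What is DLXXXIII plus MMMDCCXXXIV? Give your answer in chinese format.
Convert DLXXXIII (Roman numeral) → 500 + 50 + 10 + 10 + 10 + 1 + 1 + 1 = 583 (decimal)
Convert MMMDCCXXXIV (Roman numeral) → 1000 + 1000 + 1000 + 500 + 100 + 100 + 10 + 10 + 10 + 4 = 3734 (decimal)
Compute 583 + 3734 = 4317
Convert 4317 (decimal) → 4317 = 4×1000 + 3×100 + 1×10 + 7 → 四千三百一十七 (Chinese numeral)
四千三百一十七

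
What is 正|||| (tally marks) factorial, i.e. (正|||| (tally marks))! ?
Convert 正|||| (tally marks) → 5 + 4 = 9 (decimal)
Compute 9! = 362880
362880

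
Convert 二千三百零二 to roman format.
Convert 二千三百零二 (Chinese numeral) → 2×1000 + 3×100 + 2 = 2302 (decimal)
Convert 2302 (decimal) → 2302 = 1000 + 1000 + 100 + 100 + 100 + 1 + 1 → MMCCCII (Roman numeral)
MMCCCII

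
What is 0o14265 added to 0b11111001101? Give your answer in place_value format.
Convert 0o14265 (octal) → 1×4096 + 4×512 + 2×64 + 6×8 + 5 = 6325 (decimal)
Convert 0b11111001101 (binary) → 1024 + 512 + 256 + 128 + 64 + 8 + 4 + 1 = 1997 (decimal)
Compute 6325 + 1997 = 8322
Convert 8322 (decimal) → 8322 = 8×1000 + 3×100 + 2×10 + 2 → 8 thousands, 3 hundreds, 2 tens, 2 ones (place-value notation)
8 thousands, 3 hundreds, 2 tens, 2 ones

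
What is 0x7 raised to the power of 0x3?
Convert 0x7 (hexadecimal) → 7 (decimal)
Convert 0x3 (hexadecimal) → 3 (decimal)
Compute 7 ^ 3 = 343
343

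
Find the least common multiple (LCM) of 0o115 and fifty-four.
Convert 0o115 (octal) → 1×64 + 1×8 + 5 = 77 (decimal)
Convert fifty-four (English words) → 54 (decimal)
Compute lcm(77, 54) = 4158
4158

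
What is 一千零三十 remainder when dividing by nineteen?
Convert 一千零三十 (Chinese numeral) → 1×1000 + 3×10 = 1030 (decimal)
Convert nineteen (English words) → 19 (decimal)
Compute 1030 mod 19 = 4
4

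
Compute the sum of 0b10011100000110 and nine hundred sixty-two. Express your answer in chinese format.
Convert 0b10011100000110 (binary) → 8192 + 1024 + 512 + 256 + 4 + 2 = 9990 (decimal)
Convert nine hundred sixty-two (English words) → 9×100 + 62 = 962 (decimal)
Compute 9990 + 962 = 10952
Convert 10952 (decimal) → 10952 = 1×10000 + 9×100 + 5×10 + 2 → 一万零九百五十二 (Chinese numeral)
一万零九百五十二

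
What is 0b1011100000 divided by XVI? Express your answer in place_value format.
Convert 0b1011100000 (binary) → 512 + 128 + 64 + 32 = 736 (decimal)
Convert XVI (Roman numeral) → 10 + 5 + 1 = 16 (decimal)
Compute 736 ÷ 16 = 46
Convert 46 (decimal) → 46 = 4×10 + 6 → 4 tens, 6 ones (place-value notation)
4 tens, 6 ones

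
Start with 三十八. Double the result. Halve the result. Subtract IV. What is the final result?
Convert 三十八 (Chinese numeral) → 3×10 + 8 = 38 (decimal)
Start: 38
38 × 2 = 76
76 ÷ 2 = 38
Convert IV (Roman numeral) → 4 (decimal)
38 - 4 = 34
34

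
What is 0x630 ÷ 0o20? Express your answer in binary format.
Convert 0x630 (hexadecimal) → 6×256 + 3×16 = 1584 (decimal)
Convert 0o20 (octal) → 2×8 = 16 (decimal)
Compute 1584 ÷ 16 = 99
Convert 99 (decimal) → 99 = 64 + 32 + 2 + 1 → 0b1100011 (binary)
0b1100011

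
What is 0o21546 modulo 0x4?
Convert 0o21546 (octal) → 2×4096 + 1×512 + 5×64 + 4×8 + 6 = 9062 (decimal)
Convert 0x4 (hexadecimal) → 4 (decimal)
Compute 9062 mod 4 = 2
2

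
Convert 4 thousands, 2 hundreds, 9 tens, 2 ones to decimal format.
Convert 4 thousands, 2 hundreds, 9 tens, 2 ones (place-value notation) → 4×1000 + 2×100 + 9×10 + 2 = 4292 (decimal)
4292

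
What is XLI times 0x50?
Convert XLI (Roman numeral) → 40 + 1 = 41 (decimal)
Convert 0x50 (hexadecimal) → 5×16 = 80 (decimal)
Compute 41 × 80 = 3280
3280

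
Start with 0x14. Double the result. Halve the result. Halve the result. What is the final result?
Convert 0x14 (hexadecimal) → 1×16 + 4 = 20 (decimal)
Start: 20
20 × 2 = 40
40 ÷ 2 = 20
20 ÷ 2 = 10
10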